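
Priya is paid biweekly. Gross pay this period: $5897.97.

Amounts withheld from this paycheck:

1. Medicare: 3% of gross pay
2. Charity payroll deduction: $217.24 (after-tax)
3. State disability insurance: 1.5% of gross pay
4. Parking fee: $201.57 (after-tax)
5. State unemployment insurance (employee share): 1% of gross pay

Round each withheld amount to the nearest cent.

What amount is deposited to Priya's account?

State disability insurance: $5897.97 × 0.015 = $88.47
Medicare: $5897.97 × 0.03 = $176.94
State unemployment insurance (employee share): $5897.97 × 0.01 = $58.98
Charity payroll deduction: $217.24
Parking fee: $201.57
Total deductions = $88.47 + $176.94 + $58.98 + $217.24 + $201.57 = $743.20
Net pay = $5897.97 − $743.20 = $5154.77

$5154.77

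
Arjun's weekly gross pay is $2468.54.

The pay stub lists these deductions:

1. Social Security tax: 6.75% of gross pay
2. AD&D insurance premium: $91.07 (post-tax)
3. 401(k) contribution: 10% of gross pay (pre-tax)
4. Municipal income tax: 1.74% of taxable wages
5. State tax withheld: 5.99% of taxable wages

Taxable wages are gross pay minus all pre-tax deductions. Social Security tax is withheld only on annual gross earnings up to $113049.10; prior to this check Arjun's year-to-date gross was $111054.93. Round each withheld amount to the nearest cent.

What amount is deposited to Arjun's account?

401(k) contribution: $2468.54 × 0.1 = $246.85
Taxable wages = $2468.54 − $246.85 = $2221.69
State tax withheld: $2221.69 × 0.0599 = $133.08
Municipal income tax: $2221.69 × 0.0174 = $38.66
Social Security tax: only $113049.10 − $111054.93 = $1994.17 of this check is subject → $1994.17 × 0.0675 = $134.61
AD&D insurance premium: $91.07
Total deductions = $246.85 + $133.08 + $38.66 + $134.61 + $91.07 = $644.27
Net pay = $2468.54 − $644.27 = $1824.27

$1824.27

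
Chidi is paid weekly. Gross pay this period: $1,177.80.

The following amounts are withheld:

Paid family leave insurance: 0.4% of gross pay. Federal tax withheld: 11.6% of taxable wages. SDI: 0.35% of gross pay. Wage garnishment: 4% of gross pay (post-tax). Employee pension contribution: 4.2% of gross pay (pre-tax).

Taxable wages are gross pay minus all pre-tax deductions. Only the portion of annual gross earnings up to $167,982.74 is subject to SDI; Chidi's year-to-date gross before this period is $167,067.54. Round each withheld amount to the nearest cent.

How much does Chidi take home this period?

Employee pension contribution: $1,177.80 × 0.042 = $49.47
Taxable wages = $1,177.80 − $49.47 = $1,128.33
Federal tax withheld: $1,128.33 × 0.116 = $130.89
SDI: only $167,982.74 − $167,067.54 = $915.20 of this check is subject → $915.20 × 0.0035 = $3.20
Paid family leave insurance: $1,177.80 × 0.004 = $4.71
Wage garnishment: $1,177.80 × 0.04 = $47.11
Total deductions = $49.47 + $130.89 + $3.20 + $4.71 + $47.11 = $235.38
Net pay = $1,177.80 − $235.38 = $942.42

$942.42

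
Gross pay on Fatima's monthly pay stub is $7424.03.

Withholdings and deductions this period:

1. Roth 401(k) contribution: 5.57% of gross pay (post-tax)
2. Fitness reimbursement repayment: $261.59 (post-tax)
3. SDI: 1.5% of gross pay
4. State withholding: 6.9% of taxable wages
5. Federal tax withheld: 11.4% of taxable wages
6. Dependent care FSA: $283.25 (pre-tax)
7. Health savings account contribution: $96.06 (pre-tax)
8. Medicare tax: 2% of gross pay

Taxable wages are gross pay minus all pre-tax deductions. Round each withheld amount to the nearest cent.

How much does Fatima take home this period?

Health savings account contribution: $96.06
Dependent care FSA: $283.25
Pre-tax total = $96.06 + $283.25 = $379.31
Taxable wages = $7424.03 − $379.31 = $7044.72
State withholding: $7044.72 × 0.069 = $486.09
Federal tax withheld: $7044.72 × 0.114 = $803.10
Medicare tax: $7424.03 × 0.02 = $148.48
SDI: $7424.03 × 0.015 = $111.36
Fitness reimbursement repayment: $261.59
Roth 401(k) contribution: $7424.03 × 0.0557 = $413.52
Total deductions = $96.06 + $283.25 + $486.09 + $803.10 + $148.48 + $111.36 + $261.59 + $413.52 = $2603.45
Net pay = $7424.03 − $2603.45 = $4820.58

$4820.58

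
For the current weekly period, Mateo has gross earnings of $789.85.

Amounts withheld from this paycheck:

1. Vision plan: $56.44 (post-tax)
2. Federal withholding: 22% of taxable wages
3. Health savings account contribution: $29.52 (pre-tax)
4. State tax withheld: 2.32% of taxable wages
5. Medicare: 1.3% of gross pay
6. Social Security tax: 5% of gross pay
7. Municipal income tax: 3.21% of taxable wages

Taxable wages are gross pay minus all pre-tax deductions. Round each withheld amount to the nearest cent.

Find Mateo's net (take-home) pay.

Health savings account contribution: $29.52
Taxable wages = $789.85 − $29.52 = $760.33
Municipal income tax: $760.33 × 0.0321 = $24.41
State tax withheld: $760.33 × 0.0232 = $17.64
Federal withholding: $760.33 × 0.22 = $167.27
Social Security tax: $789.85 × 0.05 = $39.49
Medicare: $789.85 × 0.013 = $10.27
Vision plan: $56.44
Total deductions = $29.52 + $24.41 + $17.64 + $167.27 + $39.49 + $10.27 + $56.44 = $345.04
Net pay = $789.85 − $345.04 = $444.81

$444.81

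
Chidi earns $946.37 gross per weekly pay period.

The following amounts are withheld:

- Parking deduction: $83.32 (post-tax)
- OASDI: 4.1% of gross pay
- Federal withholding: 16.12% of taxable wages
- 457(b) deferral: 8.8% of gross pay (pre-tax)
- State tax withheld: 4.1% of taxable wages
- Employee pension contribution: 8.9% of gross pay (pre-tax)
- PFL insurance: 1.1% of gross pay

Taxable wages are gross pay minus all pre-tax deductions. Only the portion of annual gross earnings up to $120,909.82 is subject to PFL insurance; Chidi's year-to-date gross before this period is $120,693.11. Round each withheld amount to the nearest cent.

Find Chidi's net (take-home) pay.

$496.88

Employee pension contribution: $946.37 × 0.089 = $84.23
457(b) deferral: $946.37 × 0.088 = $83.28
Pre-tax total = $84.23 + $83.28 = $167.51
Taxable wages = $946.37 − $167.51 = $778.86
Federal withholding: $778.86 × 0.1612 = $125.55
State tax withheld: $778.86 × 0.041 = $31.93
PFL insurance: only $120,909.82 − $120,693.11 = $216.71 of this check is subject → $216.71 × 0.011 = $2.38
OASDI: $946.37 × 0.041 = $38.80
Parking deduction: $83.32
Total deductions = $84.23 + $83.28 + $125.55 + $31.93 + $2.38 + $38.80 + $83.32 = $449.49
Net pay = $946.37 − $449.49 = $496.88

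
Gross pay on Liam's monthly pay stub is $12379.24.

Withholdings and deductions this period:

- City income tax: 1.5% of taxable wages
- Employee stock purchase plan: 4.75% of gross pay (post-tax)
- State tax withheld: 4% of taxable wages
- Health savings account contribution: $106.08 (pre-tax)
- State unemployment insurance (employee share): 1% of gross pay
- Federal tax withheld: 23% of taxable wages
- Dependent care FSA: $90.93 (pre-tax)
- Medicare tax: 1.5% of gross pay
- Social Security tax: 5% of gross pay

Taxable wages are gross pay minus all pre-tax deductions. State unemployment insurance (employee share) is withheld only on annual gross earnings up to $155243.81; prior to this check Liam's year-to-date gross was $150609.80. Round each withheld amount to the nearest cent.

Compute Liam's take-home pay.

Dependent care FSA: $90.93
Health savings account contribution: $106.08
Pre-tax total = $90.93 + $106.08 = $197.01
Taxable wages = $12379.24 − $197.01 = $12182.23
Federal tax withheld: $12182.23 × 0.23 = $2801.91
City income tax: $12182.23 × 0.015 = $182.73
State tax withheld: $12182.23 × 0.04 = $487.29
Social Security tax: $12379.24 × 0.05 = $618.96
Medicare tax: $12379.24 × 0.015 = $185.69
State unemployment insurance (employee share): only $155243.81 − $150609.80 = $4634.01 of this check is subject → $4634.01 × 0.01 = $46.34
Employee stock purchase plan: $12379.24 × 0.0475 = $588.01
Total deductions = $90.93 + $106.08 + $2801.91 + $182.73 + $487.29 + $618.96 + $185.69 + $46.34 + $588.01 = $5107.94
Net pay = $12379.24 − $5107.94 = $7271.30

$7271.30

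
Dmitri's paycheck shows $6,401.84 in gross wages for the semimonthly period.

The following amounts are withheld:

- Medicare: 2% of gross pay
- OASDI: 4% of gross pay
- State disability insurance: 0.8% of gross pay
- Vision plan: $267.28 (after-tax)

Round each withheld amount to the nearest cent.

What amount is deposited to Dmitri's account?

$5,699.24

State disability insurance: $6,401.84 × 0.008 = $51.21
OASDI: $6,401.84 × 0.04 = $256.07
Medicare: $6,401.84 × 0.02 = $128.04
Vision plan: $267.28
Total deductions = $51.21 + $256.07 + $128.04 + $267.28 = $702.60
Net pay = $6,401.84 − $702.60 = $5,699.24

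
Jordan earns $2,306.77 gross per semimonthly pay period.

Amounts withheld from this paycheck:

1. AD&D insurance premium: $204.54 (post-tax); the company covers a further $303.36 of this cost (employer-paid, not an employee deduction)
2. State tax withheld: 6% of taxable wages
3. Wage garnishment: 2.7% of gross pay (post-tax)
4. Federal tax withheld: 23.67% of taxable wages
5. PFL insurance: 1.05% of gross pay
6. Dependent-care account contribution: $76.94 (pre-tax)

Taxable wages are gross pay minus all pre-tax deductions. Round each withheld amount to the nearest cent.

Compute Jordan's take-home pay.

$1,277.20

Dependent-care account contribution: $76.94
Taxable wages = $2,306.77 − $76.94 = $2,229.83
Federal tax withheld: $2,229.83 × 0.2367 = $527.80
State tax withheld: $2,229.83 × 0.06 = $133.79
PFL insurance: $2,306.77 × 0.0105 = $24.22
AD&D insurance premium: $204.54
Wage garnishment: $2,306.77 × 0.027 = $62.28
(Employer's $303.36 toward AD&D insurance premium is not withheld from the employee.)
Total deductions = $76.94 + $527.80 + $133.79 + $24.22 + $204.54 + $62.28 = $1,029.57
Net pay = $2,306.77 − $1,029.57 = $1,277.20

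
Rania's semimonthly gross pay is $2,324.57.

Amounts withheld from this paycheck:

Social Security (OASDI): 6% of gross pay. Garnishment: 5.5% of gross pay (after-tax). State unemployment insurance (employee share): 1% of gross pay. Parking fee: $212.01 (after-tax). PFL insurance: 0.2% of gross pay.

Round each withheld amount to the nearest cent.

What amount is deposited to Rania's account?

Social Security (OASDI): $2,324.57 × 0.06 = $139.47
State unemployment insurance (employee share): $2,324.57 × 0.01 = $23.25
PFL insurance: $2,324.57 × 0.002 = $4.65
Garnishment: $2,324.57 × 0.055 = $127.85
Parking fee: $212.01
Total deductions = $139.47 + $23.25 + $4.65 + $127.85 + $212.01 = $507.23
Net pay = $2,324.57 − $507.23 = $1,817.34

$1,817.34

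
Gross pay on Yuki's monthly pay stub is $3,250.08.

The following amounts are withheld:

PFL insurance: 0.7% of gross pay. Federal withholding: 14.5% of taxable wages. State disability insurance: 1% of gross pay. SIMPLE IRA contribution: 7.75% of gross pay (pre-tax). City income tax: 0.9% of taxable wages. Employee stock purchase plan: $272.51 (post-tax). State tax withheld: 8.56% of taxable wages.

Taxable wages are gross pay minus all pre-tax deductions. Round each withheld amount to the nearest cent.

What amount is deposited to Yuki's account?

$1,952.07

SIMPLE IRA contribution: $3,250.08 × 0.0775 = $251.88
Taxable wages = $3,250.08 − $251.88 = $2,998.20
State tax withheld: $2,998.20 × 0.0856 = $256.65
City income tax: $2,998.20 × 0.009 = $26.98
Federal withholding: $2,998.20 × 0.145 = $434.74
State disability insurance: $3,250.08 × 0.01 = $32.50
PFL insurance: $3,250.08 × 0.007 = $22.75
Employee stock purchase plan: $272.51
Total deductions = $251.88 + $256.65 + $26.98 + $434.74 + $32.50 + $22.75 + $272.51 = $1,298.01
Net pay = $3,250.08 − $1,298.01 = $1,952.07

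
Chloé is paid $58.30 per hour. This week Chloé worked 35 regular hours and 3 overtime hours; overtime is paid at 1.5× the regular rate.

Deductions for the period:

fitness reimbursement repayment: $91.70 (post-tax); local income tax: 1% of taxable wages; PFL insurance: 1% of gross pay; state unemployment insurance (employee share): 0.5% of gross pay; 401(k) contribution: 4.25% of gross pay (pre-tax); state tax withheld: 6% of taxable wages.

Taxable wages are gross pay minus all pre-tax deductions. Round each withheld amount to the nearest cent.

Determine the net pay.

$1,924.39

Regular pay: 35 × $58.30 = $2,040.50
Overtime pay: 3 × $58.30 × 1.5 = $262.35
Gross pay = $2,040.50 + $262.35 = $2,302.85
401(k) contribution: $2,302.85 × 0.0425 = $97.87
Taxable wages = $2,302.85 − $97.87 = $2,204.98
State tax withheld: $2,204.98 × 0.06 = $132.30
Local income tax: $2,204.98 × 0.01 = $22.05
PFL insurance: $2,302.85 × 0.01 = $23.03
State unemployment insurance (employee share): $2,302.85 × 0.005 = $11.51
Fitness reimbursement repayment: $91.70
Total deductions = $97.87 + $132.30 + $22.05 + $23.03 + $11.51 + $91.70 = $378.46
Net pay = $2,302.85 − $378.46 = $1,924.39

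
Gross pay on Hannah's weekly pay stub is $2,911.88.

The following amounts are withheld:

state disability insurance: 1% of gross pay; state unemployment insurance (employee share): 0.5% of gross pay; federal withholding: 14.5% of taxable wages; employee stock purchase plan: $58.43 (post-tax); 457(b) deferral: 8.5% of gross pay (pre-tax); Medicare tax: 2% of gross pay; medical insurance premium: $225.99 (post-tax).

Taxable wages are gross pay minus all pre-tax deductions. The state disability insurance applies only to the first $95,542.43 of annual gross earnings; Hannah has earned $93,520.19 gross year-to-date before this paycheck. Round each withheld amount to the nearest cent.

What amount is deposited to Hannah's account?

$1,900.60

457(b) deferral: $2,911.88 × 0.085 = $247.51
Taxable wages = $2,911.88 − $247.51 = $2,664.37
Federal withholding: $2,664.37 × 0.145 = $386.33
State disability insurance: only $95,542.43 − $93,520.19 = $2,022.24 of this check is subject → $2,022.24 × 0.01 = $20.22
Medicare tax: $2,911.88 × 0.02 = $58.24
State unemployment insurance (employee share): $2,911.88 × 0.005 = $14.56
Medical insurance premium: $225.99
Employee stock purchase plan: $58.43
Total deductions = $247.51 + $386.33 + $20.22 + $58.24 + $14.56 + $225.99 + $58.43 = $1,011.28
Net pay = $2,911.88 − $1,011.28 = $1,900.60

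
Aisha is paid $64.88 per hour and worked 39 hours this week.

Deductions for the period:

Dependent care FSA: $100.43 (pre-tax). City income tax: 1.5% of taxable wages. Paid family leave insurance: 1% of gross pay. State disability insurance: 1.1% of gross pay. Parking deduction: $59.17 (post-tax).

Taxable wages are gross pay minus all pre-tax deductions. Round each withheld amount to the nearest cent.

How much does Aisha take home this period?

$2281.14

Gross pay: 39 × $64.88 = $2530.32
Dependent care FSA: $100.43
Taxable wages = $2530.32 − $100.43 = $2429.89
City income tax: $2429.89 × 0.015 = $36.45
Paid family leave insurance: $2530.32 × 0.01 = $25.30
State disability insurance: $2530.32 × 0.011 = $27.83
Parking deduction: $59.17
Total deductions = $100.43 + $36.45 + $25.30 + $27.83 + $59.17 = $249.18
Net pay = $2530.32 − $249.18 = $2281.14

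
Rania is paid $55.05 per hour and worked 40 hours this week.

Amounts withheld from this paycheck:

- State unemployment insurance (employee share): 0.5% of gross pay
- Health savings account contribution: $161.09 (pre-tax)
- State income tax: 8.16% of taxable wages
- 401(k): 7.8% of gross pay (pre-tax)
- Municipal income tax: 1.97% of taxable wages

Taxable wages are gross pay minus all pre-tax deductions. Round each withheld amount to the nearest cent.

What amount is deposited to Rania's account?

Gross pay: 40 × $55.05 = $2,202.00
401(k): $2,202.00 × 0.078 = $171.76
Health savings account contribution: $161.09
Pre-tax total = $171.76 + $161.09 = $332.85
Taxable wages = $2,202.00 − $332.85 = $1,869.15
State income tax: $1,869.15 × 0.0816 = $152.52
Municipal income tax: $1,869.15 × 0.0197 = $36.82
State unemployment insurance (employee share): $2,202.00 × 0.005 = $11.01
Total deductions = $171.76 + $161.09 + $152.52 + $36.82 + $11.01 = $533.20
Net pay = $2,202.00 − $533.20 = $1,668.80

$1,668.80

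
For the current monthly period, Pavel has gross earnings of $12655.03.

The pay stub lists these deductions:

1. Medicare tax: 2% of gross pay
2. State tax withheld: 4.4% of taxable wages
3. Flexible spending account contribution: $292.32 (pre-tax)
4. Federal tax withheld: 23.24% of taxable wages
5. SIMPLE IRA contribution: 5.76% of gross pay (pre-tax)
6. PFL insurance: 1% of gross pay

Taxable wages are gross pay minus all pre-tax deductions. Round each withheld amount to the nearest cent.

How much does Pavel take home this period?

Flexible spending account contribution: $292.32
SIMPLE IRA contribution: $12655.03 × 0.0576 = $728.93
Pre-tax total = $292.32 + $728.93 = $1021.25
Taxable wages = $12655.03 − $1021.25 = $11633.78
State tax withheld: $11633.78 × 0.044 = $511.89
Federal tax withheld: $11633.78 × 0.2324 = $2703.69
Medicare tax: $12655.03 × 0.02 = $253.10
PFL insurance: $12655.03 × 0.01 = $126.55
Total deductions = $292.32 + $728.93 + $511.89 + $2703.69 + $253.10 + $126.55 = $4616.48
Net pay = $12655.03 − $4616.48 = $8038.55

$8038.55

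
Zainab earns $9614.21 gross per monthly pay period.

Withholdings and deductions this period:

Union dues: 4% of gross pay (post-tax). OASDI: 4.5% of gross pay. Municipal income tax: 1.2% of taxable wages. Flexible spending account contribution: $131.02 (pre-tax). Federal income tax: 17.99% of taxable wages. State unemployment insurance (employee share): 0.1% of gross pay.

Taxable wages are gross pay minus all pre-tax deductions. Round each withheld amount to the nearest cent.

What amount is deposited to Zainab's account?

Flexible spending account contribution: $131.02
Taxable wages = $9614.21 − $131.02 = $9483.19
Federal income tax: $9483.19 × 0.1799 = $1706.03
Municipal income tax: $9483.19 × 0.012 = $113.80
State unemployment insurance (employee share): $9614.21 × 0.001 = $9.61
OASDI: $9614.21 × 0.045 = $432.64
Union dues: $9614.21 × 0.04 = $384.57
Total deductions = $131.02 + $1706.03 + $113.80 + $9.61 + $432.64 + $384.57 = $2777.67
Net pay = $9614.21 − $2777.67 = $6836.54

$6836.54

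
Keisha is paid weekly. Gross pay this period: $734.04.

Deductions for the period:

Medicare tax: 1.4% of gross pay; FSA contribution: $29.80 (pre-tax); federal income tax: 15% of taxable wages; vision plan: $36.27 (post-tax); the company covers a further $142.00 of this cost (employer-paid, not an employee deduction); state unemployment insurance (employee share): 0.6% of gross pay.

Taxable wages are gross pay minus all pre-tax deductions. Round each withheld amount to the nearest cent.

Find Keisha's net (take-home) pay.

$547.65

FSA contribution: $29.80
Taxable wages = $734.04 − $29.80 = $704.24
Federal income tax: $704.24 × 0.15 = $105.64
State unemployment insurance (employee share): $734.04 × 0.006 = $4.40
Medicare tax: $734.04 × 0.014 = $10.28
Vision plan: $36.27
(Employer's $142.00 toward vision plan is not withheld from the employee.)
Total deductions = $29.80 + $105.64 + $4.40 + $10.28 + $36.27 = $186.39
Net pay = $734.04 − $186.39 = $547.65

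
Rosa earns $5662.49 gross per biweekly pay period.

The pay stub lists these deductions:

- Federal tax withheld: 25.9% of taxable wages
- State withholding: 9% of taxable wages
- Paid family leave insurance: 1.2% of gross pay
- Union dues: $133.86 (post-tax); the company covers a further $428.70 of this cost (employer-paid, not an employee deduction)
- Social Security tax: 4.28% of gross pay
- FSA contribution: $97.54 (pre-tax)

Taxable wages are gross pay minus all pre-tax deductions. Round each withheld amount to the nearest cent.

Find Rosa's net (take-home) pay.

$3178.62

FSA contribution: $97.54
Taxable wages = $5662.49 − $97.54 = $5564.95
State withholding: $5564.95 × 0.09 = $500.85
Federal tax withheld: $5564.95 × 0.259 = $1441.32
Paid family leave insurance: $5662.49 × 0.012 = $67.95
Social Security tax: $5662.49 × 0.0428 = $242.35
Union dues: $133.86
(Employer's $428.70 toward union dues is not withheld from the employee.)
Total deductions = $97.54 + $500.85 + $1441.32 + $67.95 + $242.35 + $133.86 = $2483.87
Net pay = $5662.49 − $2483.87 = $3178.62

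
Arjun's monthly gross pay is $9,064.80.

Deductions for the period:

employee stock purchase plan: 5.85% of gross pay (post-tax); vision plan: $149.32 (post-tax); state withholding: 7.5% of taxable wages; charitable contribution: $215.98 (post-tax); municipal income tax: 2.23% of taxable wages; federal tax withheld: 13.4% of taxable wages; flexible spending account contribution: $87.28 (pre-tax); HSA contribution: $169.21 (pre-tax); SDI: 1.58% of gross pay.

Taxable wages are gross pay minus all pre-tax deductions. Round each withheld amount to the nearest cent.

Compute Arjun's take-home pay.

$5,732.14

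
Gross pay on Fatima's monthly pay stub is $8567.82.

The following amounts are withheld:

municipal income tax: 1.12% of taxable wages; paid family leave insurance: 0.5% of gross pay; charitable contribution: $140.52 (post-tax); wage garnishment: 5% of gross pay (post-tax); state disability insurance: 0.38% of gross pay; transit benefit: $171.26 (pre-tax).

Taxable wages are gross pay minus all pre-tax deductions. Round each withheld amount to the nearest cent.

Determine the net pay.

$7658.21

Transit benefit: $171.26
Taxable wages = $8567.82 − $171.26 = $8396.56
Municipal income tax: $8396.56 × 0.0112 = $94.04
Paid family leave insurance: $8567.82 × 0.005 = $42.84
State disability insurance: $8567.82 × 0.0038 = $32.56
Wage garnishment: $8567.82 × 0.05 = $428.39
Charitable contribution: $140.52
Total deductions = $171.26 + $94.04 + $42.84 + $32.56 + $428.39 + $140.52 = $909.61
Net pay = $8567.82 − $909.61 = $7658.21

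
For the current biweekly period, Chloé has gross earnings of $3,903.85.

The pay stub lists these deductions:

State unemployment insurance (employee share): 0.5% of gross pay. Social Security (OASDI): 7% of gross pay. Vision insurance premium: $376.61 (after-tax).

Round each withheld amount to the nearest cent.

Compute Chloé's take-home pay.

$3,234.45

State unemployment insurance (employee share): $3,903.85 × 0.005 = $19.52
Social Security (OASDI): $3,903.85 × 0.07 = $273.27
Vision insurance premium: $376.61
Total deductions = $19.52 + $273.27 + $376.61 = $669.40
Net pay = $3,903.85 − $669.40 = $3,234.45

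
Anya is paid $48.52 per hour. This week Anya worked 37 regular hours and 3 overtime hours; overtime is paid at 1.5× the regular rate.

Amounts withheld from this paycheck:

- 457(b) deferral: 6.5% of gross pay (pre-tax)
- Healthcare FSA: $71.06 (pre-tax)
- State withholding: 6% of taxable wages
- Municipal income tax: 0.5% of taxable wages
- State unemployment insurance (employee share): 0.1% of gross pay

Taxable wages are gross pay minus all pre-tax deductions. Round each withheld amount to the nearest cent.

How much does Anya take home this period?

Regular pay: 37 × $48.52 = $1,795.24
Overtime pay: 3 × $48.52 × 1.5 = $218.34
Gross pay = $1,795.24 + $218.34 = $2,013.58
Healthcare FSA: $71.06
457(b) deferral: $2,013.58 × 0.065 = $130.88
Pre-tax total = $71.06 + $130.88 = $201.94
Taxable wages = $2,013.58 − $201.94 = $1,811.64
Municipal income tax: $1,811.64 × 0.005 = $9.06
State withholding: $1,811.64 × 0.06 = $108.70
State unemployment insurance (employee share): $2,013.58 × 0.001 = $2.01
Total deductions = $71.06 + $130.88 + $9.06 + $108.70 + $2.01 = $321.71
Net pay = $2,013.58 − $321.71 = $1,691.87

$1,691.87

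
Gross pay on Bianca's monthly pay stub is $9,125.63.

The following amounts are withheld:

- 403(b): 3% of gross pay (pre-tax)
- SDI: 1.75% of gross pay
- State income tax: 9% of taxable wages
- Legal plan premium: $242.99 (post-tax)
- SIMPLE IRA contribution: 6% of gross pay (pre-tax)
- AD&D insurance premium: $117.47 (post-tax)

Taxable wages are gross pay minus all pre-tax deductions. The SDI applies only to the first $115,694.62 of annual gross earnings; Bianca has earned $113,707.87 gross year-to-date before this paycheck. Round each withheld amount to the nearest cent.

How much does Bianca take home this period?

$7,161.70

SIMPLE IRA contribution: $9,125.63 × 0.06 = $547.54
403(b): $9,125.63 × 0.03 = $273.77
Pre-tax total = $547.54 + $273.77 = $821.31
Taxable wages = $9,125.63 − $821.31 = $8,304.32
State income tax: $8,304.32 × 0.09 = $747.39
SDI: only $115,694.62 − $113,707.87 = $1,986.75 of this check is subject → $1,986.75 × 0.0175 = $34.77
AD&D insurance premium: $117.47
Legal plan premium: $242.99
Total deductions = $547.54 + $273.77 + $747.39 + $34.77 + $117.47 + $242.99 = $1,963.93
Net pay = $9,125.63 − $1,963.93 = $7,161.70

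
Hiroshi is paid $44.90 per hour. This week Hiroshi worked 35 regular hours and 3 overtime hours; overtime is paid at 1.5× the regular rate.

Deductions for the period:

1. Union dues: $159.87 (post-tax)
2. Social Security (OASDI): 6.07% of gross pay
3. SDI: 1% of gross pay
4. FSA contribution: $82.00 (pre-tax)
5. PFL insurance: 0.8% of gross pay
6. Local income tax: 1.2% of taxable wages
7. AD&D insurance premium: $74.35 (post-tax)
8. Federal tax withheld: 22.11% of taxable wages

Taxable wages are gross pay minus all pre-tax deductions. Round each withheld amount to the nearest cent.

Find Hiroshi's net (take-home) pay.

$923.45

Regular pay: 35 × $44.90 = $1571.50
Overtime pay: 3 × $44.90 × 1.5 = $202.05
Gross pay = $1571.50 + $202.05 = $1773.55
FSA contribution: $82.00
Taxable wages = $1773.55 − $82.00 = $1691.55
Local income tax: $1691.55 × 0.012 = $20.30
Federal tax withheld: $1691.55 × 0.2211 = $374.00
Social Security (OASDI): $1773.55 × 0.0607 = $107.65
SDI: $1773.55 × 0.01 = $17.74
PFL insurance: $1773.55 × 0.008 = $14.19
AD&D insurance premium: $74.35
Union dues: $159.87
Total deductions = $82.00 + $20.30 + $374.00 + $107.65 + $17.74 + $14.19 + $74.35 + $159.87 = $850.10
Net pay = $1773.55 − $850.10 = $923.45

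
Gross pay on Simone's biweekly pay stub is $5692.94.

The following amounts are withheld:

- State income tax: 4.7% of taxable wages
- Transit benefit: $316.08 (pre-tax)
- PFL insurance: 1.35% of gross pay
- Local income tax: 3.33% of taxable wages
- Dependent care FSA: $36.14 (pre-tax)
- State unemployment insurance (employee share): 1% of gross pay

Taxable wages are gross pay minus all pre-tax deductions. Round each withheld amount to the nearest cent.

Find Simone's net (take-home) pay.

Transit benefit: $316.08
Dependent care FSA: $36.14
Pre-tax total = $316.08 + $36.14 = $352.22
Taxable wages = $5692.94 − $352.22 = $5340.72
State income tax: $5340.72 × 0.047 = $251.01
Local income tax: $5340.72 × 0.0333 = $177.85
PFL insurance: $5692.94 × 0.0135 = $76.85
State unemployment insurance (employee share): $5692.94 × 0.01 = $56.93
Total deductions = $316.08 + $36.14 + $251.01 + $177.85 + $76.85 + $56.93 = $914.86
Net pay = $5692.94 − $914.86 = $4778.08

$4778.08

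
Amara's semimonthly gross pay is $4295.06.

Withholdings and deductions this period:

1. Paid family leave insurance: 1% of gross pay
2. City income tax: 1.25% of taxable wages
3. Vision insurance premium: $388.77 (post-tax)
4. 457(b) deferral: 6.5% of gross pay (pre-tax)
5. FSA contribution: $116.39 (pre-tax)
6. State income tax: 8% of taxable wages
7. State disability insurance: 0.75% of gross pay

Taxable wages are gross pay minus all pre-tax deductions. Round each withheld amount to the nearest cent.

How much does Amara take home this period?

$3074.86

457(b) deferral: $4295.06 × 0.065 = $279.18
FSA contribution: $116.39
Pre-tax total = $279.18 + $116.39 = $395.57
Taxable wages = $4295.06 − $395.57 = $3899.49
City income tax: $3899.49 × 0.0125 = $48.74
State income tax: $3899.49 × 0.08 = $311.96
State disability insurance: $4295.06 × 0.0075 = $32.21
Paid family leave insurance: $4295.06 × 0.01 = $42.95
Vision insurance premium: $388.77
Total deductions = $279.18 + $116.39 + $48.74 + $311.96 + $32.21 + $42.95 + $388.77 = $1220.20
Net pay = $4295.06 − $1220.20 = $3074.86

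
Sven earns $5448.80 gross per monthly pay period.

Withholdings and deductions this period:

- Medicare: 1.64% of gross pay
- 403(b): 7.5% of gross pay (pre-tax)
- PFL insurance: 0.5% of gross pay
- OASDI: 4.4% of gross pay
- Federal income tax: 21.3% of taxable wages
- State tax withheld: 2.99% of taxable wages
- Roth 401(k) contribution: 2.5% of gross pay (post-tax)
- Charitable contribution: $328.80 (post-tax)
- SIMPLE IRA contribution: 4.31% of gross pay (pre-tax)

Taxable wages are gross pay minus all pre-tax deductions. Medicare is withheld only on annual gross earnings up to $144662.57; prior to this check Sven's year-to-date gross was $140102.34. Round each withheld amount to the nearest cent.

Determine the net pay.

$2831.29

SIMPLE IRA contribution: $5448.80 × 0.0431 = $234.84
403(b): $5448.80 × 0.075 = $408.66
Pre-tax total = $234.84 + $408.66 = $643.50
Taxable wages = $5448.80 − $643.50 = $4805.30
Federal income tax: $4805.30 × 0.213 = $1023.53
State tax withheld: $4805.30 × 0.0299 = $143.68
Medicare: only $144662.57 − $140102.34 = $4560.23 of this check is subject → $4560.23 × 0.0164 = $74.79
OASDI: $5448.80 × 0.044 = $239.75
PFL insurance: $5448.80 × 0.005 = $27.24
Roth 401(k) contribution: $5448.80 × 0.025 = $136.22
Charitable contribution: $328.80
Total deductions = $234.84 + $408.66 + $1023.53 + $143.68 + $74.79 + $239.75 + $27.24 + $136.22 + $328.80 = $2617.51
Net pay = $5448.80 − $2617.51 = $2831.29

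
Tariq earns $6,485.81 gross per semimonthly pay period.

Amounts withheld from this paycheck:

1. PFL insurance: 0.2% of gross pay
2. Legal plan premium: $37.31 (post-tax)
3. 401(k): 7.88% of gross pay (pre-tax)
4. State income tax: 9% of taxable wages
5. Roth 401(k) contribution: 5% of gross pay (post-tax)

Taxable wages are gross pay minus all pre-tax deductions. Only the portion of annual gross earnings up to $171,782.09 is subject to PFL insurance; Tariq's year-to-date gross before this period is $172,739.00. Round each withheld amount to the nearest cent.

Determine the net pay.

401(k): $6,485.81 × 0.0788 = $511.08
Taxable wages = $6,485.81 − $511.08 = $5,974.73
State income tax: $5,974.73 × 0.09 = $537.73
PFL insurance: annual cap $171,782.09 already reached (YTD $172,739.00), so $0.00
Legal plan premium: $37.31
Roth 401(k) contribution: $6,485.81 × 0.05 = $324.29
Total deductions = $511.08 + $537.73 + $0.00 + $37.31 + $324.29 = $1,410.41
Net pay = $6,485.81 − $1,410.41 = $5,075.40

$5,075.40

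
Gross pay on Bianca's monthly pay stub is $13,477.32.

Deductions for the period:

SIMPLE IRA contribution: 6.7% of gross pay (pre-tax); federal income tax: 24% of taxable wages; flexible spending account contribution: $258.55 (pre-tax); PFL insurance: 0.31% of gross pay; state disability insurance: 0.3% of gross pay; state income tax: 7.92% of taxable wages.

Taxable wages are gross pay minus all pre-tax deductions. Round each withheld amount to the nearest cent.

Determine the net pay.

$8,302.38

Flexible spending account contribution: $258.55
SIMPLE IRA contribution: $13,477.32 × 0.067 = $902.98
Pre-tax total = $258.55 + $902.98 = $1,161.53
Taxable wages = $13,477.32 − $1,161.53 = $12,315.79
Federal income tax: $12,315.79 × 0.24 = $2,955.79
State income tax: $12,315.79 × 0.0792 = $975.41
State disability insurance: $13,477.32 × 0.003 = $40.43
PFL insurance: $13,477.32 × 0.0031 = $41.78
Total deductions = $258.55 + $902.98 + $2,955.79 + $975.41 + $40.43 + $41.78 = $5,174.94
Net pay = $13,477.32 − $5,174.94 = $8,302.38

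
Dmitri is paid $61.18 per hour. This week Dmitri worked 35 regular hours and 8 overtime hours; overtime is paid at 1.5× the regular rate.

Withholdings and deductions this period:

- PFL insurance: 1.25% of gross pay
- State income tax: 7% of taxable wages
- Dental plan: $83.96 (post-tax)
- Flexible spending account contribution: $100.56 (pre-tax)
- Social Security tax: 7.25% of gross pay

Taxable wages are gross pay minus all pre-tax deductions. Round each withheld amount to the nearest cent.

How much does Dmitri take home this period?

$2252.29

Regular pay: 35 × $61.18 = $2141.30
Overtime pay: 8 × $61.18 × 1.5 = $734.16
Gross pay = $2141.30 + $734.16 = $2875.46
Flexible spending account contribution: $100.56
Taxable wages = $2875.46 − $100.56 = $2774.90
State income tax: $2774.90 × 0.07 = $194.24
Social Security tax: $2875.46 × 0.0725 = $208.47
PFL insurance: $2875.46 × 0.0125 = $35.94
Dental plan: $83.96
Total deductions = $100.56 + $194.24 + $208.47 + $35.94 + $83.96 = $623.17
Net pay = $2875.46 − $623.17 = $2252.29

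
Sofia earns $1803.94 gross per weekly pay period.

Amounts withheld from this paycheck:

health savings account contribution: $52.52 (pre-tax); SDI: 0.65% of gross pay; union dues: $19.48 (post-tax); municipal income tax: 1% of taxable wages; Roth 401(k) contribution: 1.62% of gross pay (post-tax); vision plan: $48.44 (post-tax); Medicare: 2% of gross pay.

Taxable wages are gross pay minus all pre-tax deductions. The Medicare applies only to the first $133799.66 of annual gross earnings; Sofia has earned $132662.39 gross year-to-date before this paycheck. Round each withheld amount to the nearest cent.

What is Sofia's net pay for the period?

$1602.29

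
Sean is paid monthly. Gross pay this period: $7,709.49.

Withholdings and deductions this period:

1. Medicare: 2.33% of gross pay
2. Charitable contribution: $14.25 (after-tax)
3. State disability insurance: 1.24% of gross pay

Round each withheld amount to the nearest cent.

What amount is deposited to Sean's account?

State disability insurance: $7,709.49 × 0.0124 = $95.60
Medicare: $7,709.49 × 0.0233 = $179.63
Charitable contribution: $14.25
Total deductions = $95.60 + $179.63 + $14.25 = $289.48
Net pay = $7,709.49 − $289.48 = $7,420.01

$7,420.01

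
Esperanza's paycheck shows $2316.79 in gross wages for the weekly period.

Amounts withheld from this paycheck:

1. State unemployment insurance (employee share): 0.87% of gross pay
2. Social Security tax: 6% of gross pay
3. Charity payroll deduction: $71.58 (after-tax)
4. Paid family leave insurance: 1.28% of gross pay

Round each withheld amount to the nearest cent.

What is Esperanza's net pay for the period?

Social Security tax: $2316.79 × 0.06 = $139.01
Paid family leave insurance: $2316.79 × 0.0128 = $29.65
State unemployment insurance (employee share): $2316.79 × 0.0087 = $20.16
Charity payroll deduction: $71.58
Total deductions = $139.01 + $29.65 + $20.16 + $71.58 = $260.40
Net pay = $2316.79 − $260.40 = $2056.39

$2056.39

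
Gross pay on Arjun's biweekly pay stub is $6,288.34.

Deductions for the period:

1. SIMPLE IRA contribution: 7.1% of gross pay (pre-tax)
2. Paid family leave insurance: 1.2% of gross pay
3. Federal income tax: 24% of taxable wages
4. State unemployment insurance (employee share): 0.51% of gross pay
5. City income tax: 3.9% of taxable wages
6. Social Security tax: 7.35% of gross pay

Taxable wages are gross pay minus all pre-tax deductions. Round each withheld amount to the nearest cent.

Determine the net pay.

$3,642.27

SIMPLE IRA contribution: $6,288.34 × 0.071 = $446.47
Taxable wages = $6,288.34 − $446.47 = $5,841.87
City income tax: $5,841.87 × 0.039 = $227.83
Federal income tax: $5,841.87 × 0.24 = $1,402.05
State unemployment insurance (employee share): $6,288.34 × 0.0051 = $32.07
Social Security tax: $6,288.34 × 0.0735 = $462.19
Paid family leave insurance: $6,288.34 × 0.012 = $75.46
Total deductions = $446.47 + $227.83 + $1,402.05 + $32.07 + $462.19 + $75.46 = $2,646.07
Net pay = $6,288.34 − $2,646.07 = $3,642.27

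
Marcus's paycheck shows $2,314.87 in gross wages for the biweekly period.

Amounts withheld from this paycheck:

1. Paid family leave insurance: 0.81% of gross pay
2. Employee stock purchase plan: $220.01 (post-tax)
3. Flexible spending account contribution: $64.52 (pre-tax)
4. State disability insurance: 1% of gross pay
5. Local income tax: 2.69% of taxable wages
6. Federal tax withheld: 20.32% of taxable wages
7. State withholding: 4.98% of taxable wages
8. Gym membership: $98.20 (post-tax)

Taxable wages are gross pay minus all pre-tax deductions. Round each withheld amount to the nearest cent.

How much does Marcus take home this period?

$1,260.37

Flexible spending account contribution: $64.52
Taxable wages = $2,314.87 − $64.52 = $2,250.35
State withholding: $2,250.35 × 0.0498 = $112.07
Federal tax withheld: $2,250.35 × 0.2032 = $457.27
Local income tax: $2,250.35 × 0.0269 = $60.53
State disability insurance: $2,314.87 × 0.01 = $23.15
Paid family leave insurance: $2,314.87 × 0.0081 = $18.75
Employee stock purchase plan: $220.01
Gym membership: $98.20
Total deductions = $64.52 + $112.07 + $457.27 + $60.53 + $23.15 + $18.75 + $220.01 + $98.20 = $1,054.50
Net pay = $2,314.87 − $1,054.50 = $1,260.37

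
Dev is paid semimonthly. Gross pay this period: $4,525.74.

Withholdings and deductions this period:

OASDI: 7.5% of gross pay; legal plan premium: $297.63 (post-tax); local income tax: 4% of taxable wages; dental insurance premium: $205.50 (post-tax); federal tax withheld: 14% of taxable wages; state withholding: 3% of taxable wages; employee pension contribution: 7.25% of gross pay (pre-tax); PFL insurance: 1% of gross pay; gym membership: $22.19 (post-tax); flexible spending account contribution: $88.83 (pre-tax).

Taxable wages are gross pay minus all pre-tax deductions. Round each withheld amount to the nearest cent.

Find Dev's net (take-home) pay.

Flexible spending account contribution: $88.83
Employee pension contribution: $4,525.74 × 0.0725 = $328.12
Pre-tax total = $88.83 + $328.12 = $416.95
Taxable wages = $4,525.74 − $416.95 = $4,108.79
State withholding: $4,108.79 × 0.03 = $123.26
Federal tax withheld: $4,108.79 × 0.14 = $575.23
Local income tax: $4,108.79 × 0.04 = $164.35
OASDI: $4,525.74 × 0.075 = $339.43
PFL insurance: $4,525.74 × 0.01 = $45.26
Dental insurance premium: $205.50
Gym membership: $22.19
Legal plan premium: $297.63
Total deductions = $88.83 + $328.12 + $123.26 + $575.23 + $164.35 + $339.43 + $45.26 + $205.50 + $22.19 + $297.63 = $2,189.80
Net pay = $4,525.74 − $2,189.80 = $2,335.94

$2,335.94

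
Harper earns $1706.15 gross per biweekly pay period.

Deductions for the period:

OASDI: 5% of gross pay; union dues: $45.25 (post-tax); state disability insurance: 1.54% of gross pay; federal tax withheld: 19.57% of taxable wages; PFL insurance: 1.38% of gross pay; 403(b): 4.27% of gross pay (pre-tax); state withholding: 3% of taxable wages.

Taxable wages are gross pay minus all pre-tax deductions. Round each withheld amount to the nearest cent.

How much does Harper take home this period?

403(b): $1706.15 × 0.0427 = $72.85
Taxable wages = $1706.15 − $72.85 = $1633.30
State withholding: $1633.30 × 0.03 = $49.00
Federal tax withheld: $1633.30 × 0.1957 = $319.64
OASDI: $1706.15 × 0.05 = $85.31
PFL insurance: $1706.15 × 0.0138 = $23.54
State disability insurance: $1706.15 × 0.0154 = $26.27
Union dues: $45.25
Total deductions = $72.85 + $49.00 + $319.64 + $85.31 + $23.54 + $26.27 + $45.25 = $621.86
Net pay = $1706.15 − $621.86 = $1084.29

$1084.29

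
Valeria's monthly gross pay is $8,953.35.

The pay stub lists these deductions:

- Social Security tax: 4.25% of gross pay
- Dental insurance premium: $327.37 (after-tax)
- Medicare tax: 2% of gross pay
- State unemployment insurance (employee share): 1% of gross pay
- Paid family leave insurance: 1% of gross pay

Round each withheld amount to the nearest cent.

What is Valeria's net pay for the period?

$7,887.33

Medicare tax: $8,953.35 × 0.02 = $179.07
State unemployment insurance (employee share): $8,953.35 × 0.01 = $89.53
Social Security tax: $8,953.35 × 0.0425 = $380.52
Paid family leave insurance: $8,953.35 × 0.01 = $89.53
Dental insurance premium: $327.37
Total deductions = $179.07 + $89.53 + $380.52 + $89.53 + $327.37 = $1,066.02
Net pay = $8,953.35 − $1,066.02 = $7,887.33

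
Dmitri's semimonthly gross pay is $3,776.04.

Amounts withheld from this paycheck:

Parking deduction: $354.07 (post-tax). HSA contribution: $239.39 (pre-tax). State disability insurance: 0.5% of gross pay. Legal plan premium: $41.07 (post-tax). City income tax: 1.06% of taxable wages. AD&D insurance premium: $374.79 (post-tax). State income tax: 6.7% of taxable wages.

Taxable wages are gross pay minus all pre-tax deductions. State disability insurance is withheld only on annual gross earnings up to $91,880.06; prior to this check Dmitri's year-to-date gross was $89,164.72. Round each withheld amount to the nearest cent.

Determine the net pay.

HSA contribution: $239.39
Taxable wages = $3,776.04 − $239.39 = $3,536.65
State income tax: $3,536.65 × 0.067 = $236.96
City income tax: $3,536.65 × 0.0106 = $37.49
State disability insurance: only $91,880.06 − $89,164.72 = $2,715.34 of this check is subject → $2,715.34 × 0.005 = $13.58
Parking deduction: $354.07
Legal plan premium: $41.07
AD&D insurance premium: $374.79
Total deductions = $239.39 + $236.96 + $37.49 + $13.58 + $354.07 + $41.07 + $374.79 = $1,297.35
Net pay = $3,776.04 − $1,297.35 = $2,478.69

$2,478.69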